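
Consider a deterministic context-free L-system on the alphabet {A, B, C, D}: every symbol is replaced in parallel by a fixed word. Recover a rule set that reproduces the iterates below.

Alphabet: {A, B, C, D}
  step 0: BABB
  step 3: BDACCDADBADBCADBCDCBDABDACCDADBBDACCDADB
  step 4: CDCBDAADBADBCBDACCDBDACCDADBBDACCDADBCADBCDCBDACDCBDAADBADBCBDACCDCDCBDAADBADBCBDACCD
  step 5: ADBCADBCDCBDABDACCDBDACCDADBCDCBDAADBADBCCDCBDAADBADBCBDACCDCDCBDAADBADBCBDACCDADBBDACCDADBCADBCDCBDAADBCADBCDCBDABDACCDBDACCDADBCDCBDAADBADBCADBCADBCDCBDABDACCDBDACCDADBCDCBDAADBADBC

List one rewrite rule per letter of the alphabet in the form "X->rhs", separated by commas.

A->BDA, B->CD, C->ADB, D->C

  step 4 ⇒ step 5: CDCBDAADBADBCBDACCDBDACCDADBBDACCDADBCADBCDCBDACDCBDAADBADBCBDACCDCDCBDAADBADBCBDACCD ⇒ ADB·C·ADB·CD·C·BDA·BDA·C·CD·BDA·C·CD·ADB·CD·C·BDA·ADB·ADB·C·CD·C·BDA·ADB·ADB·C·BDA·C·CD·CD·C·BDA·ADB·ADB·C·BDA·C·CD·ADB·BDA·C·CD·ADB·C·ADB·CD·C·BDA·ADB·C·ADB·CD·C·BDA·BDA·C·CD·BDA·C·CD·ADB·CD·C·BDA·ADB·ADB·C·ADB·C·ADB·CD·C·BDA·BDA·C·CD·BDA·C·CD·ADB·CD·C·BDA·ADB·ADB·C
    A ↦ BDA
    B ↦ CD
    C ↦ ADB
    D ↦ C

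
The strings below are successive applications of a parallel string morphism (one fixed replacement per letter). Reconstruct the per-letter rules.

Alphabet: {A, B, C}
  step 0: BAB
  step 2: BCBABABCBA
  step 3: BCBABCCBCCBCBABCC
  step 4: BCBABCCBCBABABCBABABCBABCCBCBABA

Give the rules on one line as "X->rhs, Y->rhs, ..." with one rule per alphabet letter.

  step 3 ⇒ step 4: BCBABCCBCCBCBABCC ⇒ BC·BA·BC·C·BC·BA·BA·BC·BA·BA·BC·BA·BC·C·BC·BA·BA
    A ↦ C
    B ↦ BC
    C ↦ BA

A->C, B->BC, C->BA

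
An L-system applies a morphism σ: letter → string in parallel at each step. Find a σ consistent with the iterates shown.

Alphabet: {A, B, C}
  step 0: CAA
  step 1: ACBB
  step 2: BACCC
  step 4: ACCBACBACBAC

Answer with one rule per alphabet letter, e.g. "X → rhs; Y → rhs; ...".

  step 1 ⇒ step 2: ACBB ⇒ B·AC·C·C
    A ↦ B
    B ↦ C
    C ↦ AC

A->B, B->C, C->AC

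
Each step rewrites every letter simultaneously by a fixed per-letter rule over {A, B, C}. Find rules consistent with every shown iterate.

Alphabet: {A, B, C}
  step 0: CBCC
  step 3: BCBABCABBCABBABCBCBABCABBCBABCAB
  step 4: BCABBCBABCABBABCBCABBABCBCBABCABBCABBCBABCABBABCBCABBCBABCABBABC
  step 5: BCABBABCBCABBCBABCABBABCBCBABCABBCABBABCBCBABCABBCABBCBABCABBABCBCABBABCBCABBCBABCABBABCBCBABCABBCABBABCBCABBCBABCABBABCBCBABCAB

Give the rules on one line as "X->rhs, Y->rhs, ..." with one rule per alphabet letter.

A->BA, B->BC, C->AB

  step 4 ⇒ step 5: BCABBCBABCABBABCBCABBABCBCBABCABBCABBCBABCABBABCBCABBCBABCABBABC ⇒ BC·AB·BA·BC·BC·AB·BC·BA·BC·AB·BA·BC·BC·BA·BC·AB·BC·AB·BA·BC·BC·BA·BC·AB·BC·AB·BC·BA·BC·AB·BA·BC·BC·AB·BA·BC·BC·AB·BC·BA·BC·AB·BA·BC·BC·BA·BC·AB·BC·AB·BA·BC·BC·AB·BC·BA·BC·AB·BA·BC·BC·BA·BC·AB
    A ↦ BA
    B ↦ BC
    C ↦ AB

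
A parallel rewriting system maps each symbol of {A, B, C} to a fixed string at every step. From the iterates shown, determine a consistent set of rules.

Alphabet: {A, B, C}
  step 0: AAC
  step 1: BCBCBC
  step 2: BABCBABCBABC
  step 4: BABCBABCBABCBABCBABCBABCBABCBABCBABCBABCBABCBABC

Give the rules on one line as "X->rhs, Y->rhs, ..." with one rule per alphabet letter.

A->BC, B->BA, C->BC

  step 1 ⇒ step 2: BCBCBC ⇒ BA·BC·BA·BC·BA·BC
    B ↦ BA
    C ↦ BC
  step 0 ⇒ step 1: AAC ⇒ BC·BC·BC
    A ↦ BC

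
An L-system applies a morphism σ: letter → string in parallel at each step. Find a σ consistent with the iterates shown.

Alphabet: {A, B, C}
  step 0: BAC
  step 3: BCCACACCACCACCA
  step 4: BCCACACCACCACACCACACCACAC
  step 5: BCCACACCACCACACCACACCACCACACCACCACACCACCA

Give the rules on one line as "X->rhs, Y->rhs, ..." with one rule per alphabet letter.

A->C, B->BC, C->CA

  step 4 ⇒ step 5: BCCACACCACCACACCACACCACAC ⇒ BC·CA·CA·C·CA·C·CA·CA·C·CA·CA·C·CA·C·CA·CA·C·CA·C·CA·CA·C·CA·C·CA
    A ↦ C
    B ↦ BC
    C ↦ CA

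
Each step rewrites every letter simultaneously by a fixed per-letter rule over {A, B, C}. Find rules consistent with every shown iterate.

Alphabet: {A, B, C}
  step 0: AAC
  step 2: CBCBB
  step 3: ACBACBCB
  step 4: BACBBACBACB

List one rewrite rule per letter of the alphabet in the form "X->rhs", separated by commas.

  step 3 ⇒ step 4: ACBACBCB ⇒ B·A·CB·B·A·CB·A·CB
    A ↦ B
    B ↦ CB
    C ↦ A

A->B, B->CB, C->A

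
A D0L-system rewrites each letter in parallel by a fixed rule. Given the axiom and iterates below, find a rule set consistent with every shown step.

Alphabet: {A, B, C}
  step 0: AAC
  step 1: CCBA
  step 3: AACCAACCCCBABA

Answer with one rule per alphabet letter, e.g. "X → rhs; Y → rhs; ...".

  step 0 ⇒ step 1: AAC ⇒ C·C·BA
    A ↦ C
    C ↦ BA
    B ↦ AAC  (constrained at step 1)

A->C, B->AAC, C->BA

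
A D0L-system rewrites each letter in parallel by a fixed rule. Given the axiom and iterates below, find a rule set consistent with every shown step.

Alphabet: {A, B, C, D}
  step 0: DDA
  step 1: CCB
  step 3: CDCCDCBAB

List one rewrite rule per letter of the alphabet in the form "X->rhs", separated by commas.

  step 0 ⇒ step 1: DDA ⇒ C·C·B
    A ↦ B
    D ↦ C
    B ↦ AB  (constrained at step 1)
    C ↦ CD  (constrained at step 1)

A->B, B->AB, C->CD, D->C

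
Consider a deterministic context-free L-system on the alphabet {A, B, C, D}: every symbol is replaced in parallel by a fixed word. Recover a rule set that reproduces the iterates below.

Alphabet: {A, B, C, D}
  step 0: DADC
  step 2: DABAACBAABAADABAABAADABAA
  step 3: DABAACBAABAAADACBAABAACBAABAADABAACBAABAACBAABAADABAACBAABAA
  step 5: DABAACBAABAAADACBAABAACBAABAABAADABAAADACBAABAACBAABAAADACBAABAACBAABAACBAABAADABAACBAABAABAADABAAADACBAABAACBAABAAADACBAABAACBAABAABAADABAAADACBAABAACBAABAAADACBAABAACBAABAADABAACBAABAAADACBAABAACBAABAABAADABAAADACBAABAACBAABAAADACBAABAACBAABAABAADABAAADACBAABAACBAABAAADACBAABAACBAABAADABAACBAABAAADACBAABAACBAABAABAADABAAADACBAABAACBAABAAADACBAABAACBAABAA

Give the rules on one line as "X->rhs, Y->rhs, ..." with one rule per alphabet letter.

  step 2 ⇒ step 3: DABAACBAABAADABAABAADABAA ⇒ DA·BAA·C·BAA·BAA·ADA·C·BAA·BAA·C·BAA·BAA·DA·BAA·C·BAA·BAA·C·BAA·BAA·DA·BAA·C·BAA·BAA
    A ↦ BAA
    B ↦ C
    C ↦ ADA
    D ↦ DA

A->BAA, B->C, C->ADA, D->DA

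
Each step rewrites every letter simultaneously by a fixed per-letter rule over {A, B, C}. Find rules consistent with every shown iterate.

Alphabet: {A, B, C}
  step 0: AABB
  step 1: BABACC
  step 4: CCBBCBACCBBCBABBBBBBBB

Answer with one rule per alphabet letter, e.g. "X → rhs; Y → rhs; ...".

  step 0 ⇒ step 1: AABB ⇒ BA·BA·C·C
    A ↦ BA
    B ↦ C
    C ↦ BB  (constrained at step 1)

A->BA, B->C, C->BB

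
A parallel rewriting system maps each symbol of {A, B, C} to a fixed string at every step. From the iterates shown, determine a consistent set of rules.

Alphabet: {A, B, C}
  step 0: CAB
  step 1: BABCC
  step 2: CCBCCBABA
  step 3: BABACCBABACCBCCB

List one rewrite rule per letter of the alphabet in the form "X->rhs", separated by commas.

  step 2 ⇒ step 3: CCBCCBABA ⇒ BA·BA·CC·BA·BA·CC·B·CC·B
    A ↦ B
    B ↦ CC
    C ↦ BA

A->B, B->CC, C->BA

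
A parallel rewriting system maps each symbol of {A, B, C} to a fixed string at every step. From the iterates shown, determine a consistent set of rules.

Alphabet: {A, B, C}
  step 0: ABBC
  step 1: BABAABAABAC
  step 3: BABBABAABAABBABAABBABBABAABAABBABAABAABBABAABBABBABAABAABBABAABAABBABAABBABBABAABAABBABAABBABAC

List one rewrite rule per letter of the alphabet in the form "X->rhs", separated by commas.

  step 0 ⇒ step 1: ABBC ⇒ BAB·AAB·AAB·AC
    A ↦ BAB
    B ↦ AAB
    C ↦ AC

A->BAB, B->AAB, C->AC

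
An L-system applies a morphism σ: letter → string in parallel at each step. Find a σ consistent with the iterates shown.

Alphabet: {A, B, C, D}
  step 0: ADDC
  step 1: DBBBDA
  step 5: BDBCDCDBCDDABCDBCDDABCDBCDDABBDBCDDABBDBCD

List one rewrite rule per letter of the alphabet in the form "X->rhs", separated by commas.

  step 0 ⇒ step 1: ADDC ⇒ DB·B·B·DA
    A ↦ DB
    C ↦ DA
    D ↦ B
    B ↦ CD  (constrained at step 1)

A->DB, B->CD, C->DA, D->B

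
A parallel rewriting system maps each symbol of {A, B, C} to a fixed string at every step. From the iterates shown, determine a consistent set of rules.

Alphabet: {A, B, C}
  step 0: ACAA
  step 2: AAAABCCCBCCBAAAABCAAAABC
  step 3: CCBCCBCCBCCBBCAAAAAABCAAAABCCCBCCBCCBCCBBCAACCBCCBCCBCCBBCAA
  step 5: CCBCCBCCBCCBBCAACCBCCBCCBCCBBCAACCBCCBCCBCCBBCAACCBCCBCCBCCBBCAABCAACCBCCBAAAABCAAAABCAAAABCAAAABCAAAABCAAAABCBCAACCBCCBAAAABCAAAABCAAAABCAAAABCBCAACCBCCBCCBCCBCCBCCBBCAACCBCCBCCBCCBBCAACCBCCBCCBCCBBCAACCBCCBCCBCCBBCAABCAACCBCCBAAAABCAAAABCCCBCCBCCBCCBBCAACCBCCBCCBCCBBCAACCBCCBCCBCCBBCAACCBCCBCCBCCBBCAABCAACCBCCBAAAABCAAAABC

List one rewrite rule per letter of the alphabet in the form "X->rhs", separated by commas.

  step 2 ⇒ step 3: AAAABCCCBCCBAAAABCAAAABC ⇒ CCB·CCB·CCB·CCB·BC·AA·AA·AA·BC·AA·AA·BC·CCB·CCB·CCB·CCB·BC·AA·CCB·CCB·CCB·CCB·BC·AA
    A ↦ CCB
    B ↦ BC
    C ↦ AA

A->CCB, B->BC, C->AA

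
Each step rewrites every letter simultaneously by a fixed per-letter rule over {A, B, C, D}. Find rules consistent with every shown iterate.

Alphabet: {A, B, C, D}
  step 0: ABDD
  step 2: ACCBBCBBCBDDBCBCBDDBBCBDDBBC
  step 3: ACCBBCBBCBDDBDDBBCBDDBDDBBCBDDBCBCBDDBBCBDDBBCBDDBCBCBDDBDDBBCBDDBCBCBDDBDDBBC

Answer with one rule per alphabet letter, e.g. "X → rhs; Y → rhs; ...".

  step 2 ⇒ step 3: ACCBBCBBCBDDBCBCBDDBBCBDDBBC ⇒ ACC·BBC·BBC·BDD·BDD·BBC·BDD·BDD·BBC·BDD·BC·BC·BDD·BBC·BDD·BBC·BDD·BC·BC·BDD·BDD·BBC·BDD·BC·BC·BDD·BDD·BBC
    A ↦ ACC
    B ↦ BDD
    C ↦ BBC
    D ↦ BC

A->ACC, B->BDD, C->BBC, D->BC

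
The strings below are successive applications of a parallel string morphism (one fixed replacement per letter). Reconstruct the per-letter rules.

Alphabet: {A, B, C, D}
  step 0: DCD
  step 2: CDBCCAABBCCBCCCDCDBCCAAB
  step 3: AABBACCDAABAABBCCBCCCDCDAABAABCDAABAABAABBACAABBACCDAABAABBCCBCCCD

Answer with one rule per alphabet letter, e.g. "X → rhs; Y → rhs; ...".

  step 2 ⇒ step 3: CDBCCAABBCCBCCCDCDBCCAAB ⇒ AAB·BAC·CD·AAB·AAB·BCC·BCC·CD·CD·AAB·AAB·CD·AAB·AAB·AAB·BAC·AAB·BAC·CD·AAB·AAB·BCC·BCC·CD
    A ↦ BCC
    B ↦ CD
    C ↦ AAB
    D ↦ BAC

A->BCC, B->CD, C->AAB, D->BAC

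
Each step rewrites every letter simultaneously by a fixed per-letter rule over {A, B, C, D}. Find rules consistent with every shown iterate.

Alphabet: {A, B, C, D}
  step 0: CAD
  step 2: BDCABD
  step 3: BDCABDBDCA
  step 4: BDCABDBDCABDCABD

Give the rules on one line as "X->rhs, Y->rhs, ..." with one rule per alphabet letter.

  step 3 ⇒ step 4: BDCABDBDCA ⇒ BD·CA·B·D·BD·CA·BD·CA·B·D
    A ↦ D
    B ↦ BD
    C ↦ B
    D ↦ CA

A->D, B->BD, C->B, D->CA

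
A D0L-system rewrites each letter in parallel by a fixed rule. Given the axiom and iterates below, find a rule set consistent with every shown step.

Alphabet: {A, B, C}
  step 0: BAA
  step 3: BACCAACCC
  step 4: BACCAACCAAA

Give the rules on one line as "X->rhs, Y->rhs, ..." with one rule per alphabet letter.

  step 3 ⇒ step 4: BACCAACCC ⇒ BAC·C·A·A·C·C·A·A·A
    A ↦ C
    B ↦ BAC
    C ↦ A

A->C, B->BAC, C->A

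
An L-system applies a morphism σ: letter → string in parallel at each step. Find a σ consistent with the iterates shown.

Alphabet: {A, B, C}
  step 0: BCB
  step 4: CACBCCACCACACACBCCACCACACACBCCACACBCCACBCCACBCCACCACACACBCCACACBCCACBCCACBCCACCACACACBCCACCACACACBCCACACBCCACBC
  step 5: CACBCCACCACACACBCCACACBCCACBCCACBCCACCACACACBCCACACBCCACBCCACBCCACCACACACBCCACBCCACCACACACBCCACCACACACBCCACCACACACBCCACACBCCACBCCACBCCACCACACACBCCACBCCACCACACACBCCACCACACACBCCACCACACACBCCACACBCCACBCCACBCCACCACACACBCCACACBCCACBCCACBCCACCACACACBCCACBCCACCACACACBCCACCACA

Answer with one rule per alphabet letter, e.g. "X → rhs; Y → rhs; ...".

  step 4 ⇒ step 5: CACBCCACCACACACBCCACCACACACBCCACACBCCACBCCACBCCACCACACACBCCACACBCCACBCCACBCCACCACACACBCCACCACACACBCCACACBCCACBC ⇒ CA·CBC·CA·CCA·CA·CA·CBC·CA·CA·CBC·CA·CBC·CA·CBC·CA·CCA·CA·CA·CBC·CA·CA·CBC·CA·CBC·CA·CBC·CA·CCA·CA·CA·CBC·CA·CBC·CA·CCA·CA·CA·CBC·CA·CCA·CA·CA·CBC·CA·CCA·CA·CA·CBC·CA·CA·CBC·CA·CBC·CA·CBC·CA·CCA·CA·CA·CBC·CA·CBC·CA·CCA·CA·CA·CBC·CA·CCA·CA·CA·CBC·CA·CCA·CA·CA·CBC·CA·CA·CBC·CA·CBC·CA·CBC·CA·CCA·CA·CA·CBC·CA·CA·CBC·CA·CBC·CA·CBC·CA·CCA·CA·CA·CBC·CA·CBC·CA·CCA·CA·CA·CBC·CA·CCA·CA
    A ↦ CBC
    B ↦ CCA
    C ↦ CA

A->CBC, B->CCA, C->CA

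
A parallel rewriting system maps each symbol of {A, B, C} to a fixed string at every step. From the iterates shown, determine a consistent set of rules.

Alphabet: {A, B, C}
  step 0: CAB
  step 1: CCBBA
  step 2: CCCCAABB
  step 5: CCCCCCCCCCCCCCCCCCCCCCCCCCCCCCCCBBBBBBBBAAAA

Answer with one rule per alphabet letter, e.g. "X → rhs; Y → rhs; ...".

A->BB, B->A, C->CC

  step 1 ⇒ step 2: CCBBA ⇒ CC·CC·A·A·BB
    A ↦ BB
    B ↦ A
    C ↦ CC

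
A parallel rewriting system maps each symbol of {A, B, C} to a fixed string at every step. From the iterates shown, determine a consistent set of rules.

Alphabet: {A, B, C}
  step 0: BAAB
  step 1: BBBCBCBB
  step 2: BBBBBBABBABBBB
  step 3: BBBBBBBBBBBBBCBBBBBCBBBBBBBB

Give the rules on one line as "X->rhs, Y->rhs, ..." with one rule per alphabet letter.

  step 2 ⇒ step 3: BBBBBBABBABBBB ⇒ BB·BB·BB·BB·BB·BB·BC·BB·BB·BC·BB·BB·BB·BB
    A ↦ BC
    B ↦ BB
  step 1 ⇒ step 2: BBBCBCBB ⇒ BB·BB·BB·A·BB·A·BB·BB
    C ↦ A

A->BC, B->BB, C->A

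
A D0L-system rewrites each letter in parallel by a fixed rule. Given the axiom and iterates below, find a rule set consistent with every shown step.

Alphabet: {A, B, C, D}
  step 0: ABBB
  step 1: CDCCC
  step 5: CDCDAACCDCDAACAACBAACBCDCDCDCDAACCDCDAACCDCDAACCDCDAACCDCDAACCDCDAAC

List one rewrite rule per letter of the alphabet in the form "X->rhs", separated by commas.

  step 0 ⇒ step 1: ABBB ⇒ CD·C·C·C
    A ↦ CD
    B ↦ C
    C ↦ AA  (constrained at step 1)
    D ↦ CB  (constrained at step 1)

A->CD, B->C, C->AA, D->CB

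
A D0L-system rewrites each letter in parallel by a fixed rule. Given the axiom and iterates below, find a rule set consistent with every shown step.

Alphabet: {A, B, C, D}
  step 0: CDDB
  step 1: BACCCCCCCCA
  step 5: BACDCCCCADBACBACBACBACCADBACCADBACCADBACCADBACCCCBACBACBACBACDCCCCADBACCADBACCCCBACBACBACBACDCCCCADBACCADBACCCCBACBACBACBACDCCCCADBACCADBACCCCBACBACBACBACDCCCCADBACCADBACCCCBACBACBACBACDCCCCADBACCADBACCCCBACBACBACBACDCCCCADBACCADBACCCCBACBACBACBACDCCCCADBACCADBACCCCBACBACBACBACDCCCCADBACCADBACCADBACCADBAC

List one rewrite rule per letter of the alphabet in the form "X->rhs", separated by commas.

A->D, B->CA, C->BAC, D->CCC

  step 0 ⇒ step 1: CDDB ⇒ BAC·CCC·CCC·CA
    B ↦ CA
    C ↦ BAC
    D ↦ CCC
    A ↦ D  (constrained at step 1)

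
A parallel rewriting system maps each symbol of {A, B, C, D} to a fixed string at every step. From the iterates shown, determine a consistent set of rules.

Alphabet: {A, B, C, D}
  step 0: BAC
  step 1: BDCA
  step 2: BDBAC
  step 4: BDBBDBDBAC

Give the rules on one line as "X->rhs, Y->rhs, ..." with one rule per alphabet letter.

A->C, B->BD, C->A, D->B

  step 1 ⇒ step 2: BDCA ⇒ BD·B·A·C
    A ↦ C
    B ↦ BD
    C ↦ A
    D ↦ B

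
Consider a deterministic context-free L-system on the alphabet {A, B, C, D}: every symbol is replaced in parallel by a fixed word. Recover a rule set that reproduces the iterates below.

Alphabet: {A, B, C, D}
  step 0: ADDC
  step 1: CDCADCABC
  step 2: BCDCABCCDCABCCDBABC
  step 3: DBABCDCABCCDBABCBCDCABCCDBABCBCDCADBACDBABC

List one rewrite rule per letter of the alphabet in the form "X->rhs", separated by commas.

A->C, B->DBA, C->BC, D->DCA

  step 2 ⇒ step 3: BCDCABCCDCABCCDBABC ⇒ DBA·BC·DCA·BC·C·DBA·BC·BC·DCA·BC·C·DBA·BC·BC·DCA·DBA·C·DBA·BC
    A ↦ C
    B ↦ DBA
    C ↦ BC
    D ↦ DCA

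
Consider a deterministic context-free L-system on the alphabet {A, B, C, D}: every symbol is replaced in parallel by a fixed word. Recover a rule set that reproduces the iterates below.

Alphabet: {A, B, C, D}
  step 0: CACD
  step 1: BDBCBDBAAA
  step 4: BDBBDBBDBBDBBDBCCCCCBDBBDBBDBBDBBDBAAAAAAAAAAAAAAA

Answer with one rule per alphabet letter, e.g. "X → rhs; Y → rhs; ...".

  step 0 ⇒ step 1: CACD ⇒ BDB·C·BDB·AAA
    A ↦ C
    C ↦ BDB
    D ↦ AAA
    B ↦ A  (constrained at step 1)

A->C, B->A, C->BDB, D->AAA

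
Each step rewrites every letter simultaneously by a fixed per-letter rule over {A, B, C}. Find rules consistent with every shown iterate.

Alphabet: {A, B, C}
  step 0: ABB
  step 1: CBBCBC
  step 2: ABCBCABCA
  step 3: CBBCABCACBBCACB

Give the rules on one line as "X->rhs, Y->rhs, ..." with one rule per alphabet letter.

A->CB, B->BC, C->A

  step 2 ⇒ step 3: ABCBCABCA ⇒ CB·BC·A·BC·A·CB·BC·A·CB
    A ↦ CB
    B ↦ BC
    C ↦ A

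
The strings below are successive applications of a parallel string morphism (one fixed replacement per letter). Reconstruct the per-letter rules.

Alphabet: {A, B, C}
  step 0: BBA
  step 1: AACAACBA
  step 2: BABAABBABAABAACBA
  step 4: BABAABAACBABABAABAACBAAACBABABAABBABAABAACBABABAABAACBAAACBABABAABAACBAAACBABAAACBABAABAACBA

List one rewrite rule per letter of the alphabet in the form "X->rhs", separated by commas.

A->BA, B->AAC, C->AB

  step 1 ⇒ step 2: AACAACBA ⇒ BA·BA·AB·BA·BA·AB·AAC·BA
    A ↦ BA
    B ↦ AAC
    C ↦ AB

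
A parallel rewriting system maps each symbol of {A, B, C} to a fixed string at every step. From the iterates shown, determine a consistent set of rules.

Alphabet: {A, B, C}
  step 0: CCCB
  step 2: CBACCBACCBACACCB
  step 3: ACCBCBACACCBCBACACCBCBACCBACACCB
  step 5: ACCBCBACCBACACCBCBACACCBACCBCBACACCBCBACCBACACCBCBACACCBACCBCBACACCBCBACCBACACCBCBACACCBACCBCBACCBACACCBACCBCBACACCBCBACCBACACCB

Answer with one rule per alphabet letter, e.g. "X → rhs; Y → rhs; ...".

A->CB, B->CB, C->AC

  step 2 ⇒ step 3: CBACCBACCBACACCB ⇒ AC·CB·CB·AC·AC·CB·CB·AC·AC·CB·CB·AC·CB·AC·AC·CB
    A ↦ CB
    B ↦ CB
    C ↦ AC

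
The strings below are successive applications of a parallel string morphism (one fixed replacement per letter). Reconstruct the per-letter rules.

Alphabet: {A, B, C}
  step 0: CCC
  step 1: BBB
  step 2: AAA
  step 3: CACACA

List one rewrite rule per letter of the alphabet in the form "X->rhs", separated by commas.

A->CA, B->A, C->B

  step 2 ⇒ step 3: AAA ⇒ CA·CA·CA
    A ↦ CA
  step 1 ⇒ step 2: BBB ⇒ A·A·A
    B ↦ A
  step 0 ⇒ step 1: CCC ⇒ B·B·B
    C ↦ B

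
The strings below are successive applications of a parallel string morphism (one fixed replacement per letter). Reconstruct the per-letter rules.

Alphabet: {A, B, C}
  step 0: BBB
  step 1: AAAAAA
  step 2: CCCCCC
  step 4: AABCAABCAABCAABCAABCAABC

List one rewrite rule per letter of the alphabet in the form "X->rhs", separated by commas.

A->C, B->AA, C->BC

  step 1 ⇒ step 2: AAAAAA ⇒ C·C·C·C·C·C
    A ↦ C
  step 0 ⇒ step 1: BBB ⇒ AA·AA·AA
    B ↦ AA
    C ↦ BC  (constrained at step 2)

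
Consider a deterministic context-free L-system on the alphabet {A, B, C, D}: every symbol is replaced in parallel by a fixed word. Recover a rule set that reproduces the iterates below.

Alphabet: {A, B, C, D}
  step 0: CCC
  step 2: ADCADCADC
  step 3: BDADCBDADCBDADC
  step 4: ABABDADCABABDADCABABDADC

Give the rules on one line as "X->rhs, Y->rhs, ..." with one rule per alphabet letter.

  step 3 ⇒ step 4: BDADCBDADCBDADC ⇒ AB·A·BD·A·DC·AB·A·BD·A·DC·AB·A·BD·A·DC
    A ↦ BD
    B ↦ AB
    C ↦ DC
    D ↦ A

A->BD, B->AB, C->DC, D->A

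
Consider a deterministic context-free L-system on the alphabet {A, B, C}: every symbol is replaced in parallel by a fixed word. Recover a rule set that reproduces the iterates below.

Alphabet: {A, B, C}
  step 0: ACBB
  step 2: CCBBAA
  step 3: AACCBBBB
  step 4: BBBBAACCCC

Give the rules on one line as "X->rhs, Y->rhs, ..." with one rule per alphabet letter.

  step 3 ⇒ step 4: AACCBBBB ⇒ BB·BB·A·A·C·C·C·C
    A ↦ BB
    B ↦ C
    C ↦ A

A->BB, B->C, C->A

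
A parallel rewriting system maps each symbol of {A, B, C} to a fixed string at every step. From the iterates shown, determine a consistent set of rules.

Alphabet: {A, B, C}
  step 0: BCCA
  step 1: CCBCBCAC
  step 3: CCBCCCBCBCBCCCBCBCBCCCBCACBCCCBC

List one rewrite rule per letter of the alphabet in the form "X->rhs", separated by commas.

  step 0 ⇒ step 1: BCCA ⇒ CC·BC·BC·AC
    A ↦ AC
    B ↦ CC
    C ↦ BC

A->AC, B->CC, C->BC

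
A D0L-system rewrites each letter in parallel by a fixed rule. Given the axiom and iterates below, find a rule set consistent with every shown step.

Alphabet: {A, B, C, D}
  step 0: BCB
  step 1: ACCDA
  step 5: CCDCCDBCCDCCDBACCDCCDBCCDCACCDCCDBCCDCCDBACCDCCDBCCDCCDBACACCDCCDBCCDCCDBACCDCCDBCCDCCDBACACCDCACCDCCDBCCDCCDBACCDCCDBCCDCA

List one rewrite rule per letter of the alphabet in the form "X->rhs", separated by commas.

A->CA, B->A, C->CCD, D->B

  step 0 ⇒ step 1: BCB ⇒ A·CCD·A
    B ↦ A
    C ↦ CCD
    A ↦ CA  (constrained at step 1)
    D ↦ B  (constrained at step 1)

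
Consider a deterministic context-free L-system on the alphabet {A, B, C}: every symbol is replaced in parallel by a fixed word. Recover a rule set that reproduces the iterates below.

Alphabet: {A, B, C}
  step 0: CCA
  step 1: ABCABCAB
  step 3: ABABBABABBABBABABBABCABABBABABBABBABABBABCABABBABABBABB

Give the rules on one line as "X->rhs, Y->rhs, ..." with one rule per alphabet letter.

A->AB, B->ABB, C->ABC

  step 0 ⇒ step 1: CCA ⇒ ABC·ABC·AB
    A ↦ AB
    C ↦ ABC
    B ↦ ABB  (constrained at step 1)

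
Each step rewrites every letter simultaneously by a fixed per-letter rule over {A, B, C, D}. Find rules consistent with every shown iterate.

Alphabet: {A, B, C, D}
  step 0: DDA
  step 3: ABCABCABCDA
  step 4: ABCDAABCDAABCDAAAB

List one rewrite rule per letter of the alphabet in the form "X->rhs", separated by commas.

A->AB, B->C, C->DA, D->A

  step 3 ⇒ step 4: ABCABCABCDA ⇒ AB·C·DA·AB·C·DA·AB·C·DA·A·AB
    A ↦ AB
    B ↦ C
    C ↦ DA
    D ↦ A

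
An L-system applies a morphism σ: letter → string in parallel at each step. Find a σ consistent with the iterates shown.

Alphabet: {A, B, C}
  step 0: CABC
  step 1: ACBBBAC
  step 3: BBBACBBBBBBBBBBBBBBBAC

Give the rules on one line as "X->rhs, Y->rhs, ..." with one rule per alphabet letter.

A->B, B->BB, C->AC

  step 0 ⇒ step 1: CABC ⇒ AC·B·BB·AC
    A ↦ B
    B ↦ BB
    C ↦ AC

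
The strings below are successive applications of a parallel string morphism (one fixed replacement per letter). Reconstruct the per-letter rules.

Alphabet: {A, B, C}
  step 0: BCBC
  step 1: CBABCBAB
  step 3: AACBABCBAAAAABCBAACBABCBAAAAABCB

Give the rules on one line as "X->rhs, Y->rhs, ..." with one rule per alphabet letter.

A->AA, B->CB, C->AB

  step 0 ⇒ step 1: BCBC ⇒ CB·AB·CB·AB
    B ↦ CB
    C ↦ AB
    A ↦ AA  (constrained at step 1)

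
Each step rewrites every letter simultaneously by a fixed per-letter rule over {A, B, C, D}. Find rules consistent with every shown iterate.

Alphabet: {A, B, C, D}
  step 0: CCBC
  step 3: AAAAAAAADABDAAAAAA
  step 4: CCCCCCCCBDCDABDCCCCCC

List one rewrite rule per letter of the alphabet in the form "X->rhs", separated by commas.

  step 3 ⇒ step 4: AAAAAAAADABDAAAAAA ⇒ C·C·C·C·C·C·C·C·BD·C·DA·BD·C·C·C·C·C·C
    A ↦ C
    B ↦ DA
    D ↦ BD
    C ↦ AA  (constrained at step 0)

A->C, B->DA, C->AA, D->BD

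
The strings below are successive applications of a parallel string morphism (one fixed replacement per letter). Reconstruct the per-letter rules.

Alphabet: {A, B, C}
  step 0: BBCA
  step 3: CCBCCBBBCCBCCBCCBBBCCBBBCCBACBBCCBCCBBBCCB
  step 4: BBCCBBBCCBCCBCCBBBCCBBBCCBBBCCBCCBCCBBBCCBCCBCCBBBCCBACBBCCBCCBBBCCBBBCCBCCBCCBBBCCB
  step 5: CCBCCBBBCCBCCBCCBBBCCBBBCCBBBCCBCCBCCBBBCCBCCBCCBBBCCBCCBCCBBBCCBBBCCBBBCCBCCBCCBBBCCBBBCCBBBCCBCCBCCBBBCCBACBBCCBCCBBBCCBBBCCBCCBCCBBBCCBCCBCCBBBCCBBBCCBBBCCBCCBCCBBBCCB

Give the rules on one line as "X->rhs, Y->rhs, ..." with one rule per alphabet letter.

A->ACB, B->CCB, C->B

  step 4 ⇒ step 5: BBCCBBBCCBCCBCCBBBCCBBBCCBBBCCBCCBCCBBBCCBCCBCCBBBCCBACBBCCBCCBBBCCBBBCCBCCBCCBBBCCB ⇒ CCB·CCB·B·B·CCB·CCB·CCB·B·B·CCB·B·B·CCB·B·B·CCB·CCB·CCB·B·B·CCB·CCB·CCB·B·B·CCB·CCB·CCB·B·B·CCB·B·B·CCB·B·B·CCB·CCB·CCB·B·B·CCB·B·B·CCB·B·B·CCB·CCB·CCB·B·B·CCB·ACB·B·CCB·CCB·B·B·CCB·B·B·CCB·CCB·CCB·B·B·CCB·CCB·CCB·B·B·CCB·B·B·CCB·B·B·CCB·CCB·CCB·B·B·CCB
    A ↦ ACB
    B ↦ CCB
    C ↦ B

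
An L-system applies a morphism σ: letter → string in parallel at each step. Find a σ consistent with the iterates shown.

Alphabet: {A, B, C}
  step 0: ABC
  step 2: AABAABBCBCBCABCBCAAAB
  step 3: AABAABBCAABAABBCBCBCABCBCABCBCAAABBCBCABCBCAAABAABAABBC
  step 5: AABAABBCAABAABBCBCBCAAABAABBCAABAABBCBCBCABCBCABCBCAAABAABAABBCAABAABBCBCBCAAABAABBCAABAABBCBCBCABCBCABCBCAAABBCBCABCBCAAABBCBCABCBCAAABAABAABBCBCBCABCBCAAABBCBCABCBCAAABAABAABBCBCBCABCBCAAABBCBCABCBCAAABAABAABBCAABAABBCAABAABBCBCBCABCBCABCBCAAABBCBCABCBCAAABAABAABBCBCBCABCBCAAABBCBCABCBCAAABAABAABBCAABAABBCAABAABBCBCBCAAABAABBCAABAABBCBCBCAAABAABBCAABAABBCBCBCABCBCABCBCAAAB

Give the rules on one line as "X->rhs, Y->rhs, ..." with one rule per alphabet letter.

  step 2 ⇒ step 3: AABAABBCBCBCABCBCAAAB ⇒ AAB·AAB·BC·AAB·AAB·BC·BC·BCA·BC·BCA·BC·BCA·AAB·BC·BCA·BC·BCA·AAB·AAB·AAB·BC
    A ↦ AAB
    B ↦ BC
    C ↦ BCA

A->AAB, B->BC, C->BCA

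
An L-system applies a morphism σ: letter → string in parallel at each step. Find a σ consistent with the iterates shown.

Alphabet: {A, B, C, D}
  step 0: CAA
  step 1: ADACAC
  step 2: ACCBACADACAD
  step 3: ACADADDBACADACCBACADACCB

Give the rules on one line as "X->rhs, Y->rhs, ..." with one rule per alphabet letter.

A->AC, B->DB, C->AD, D->CB

  step 2 ⇒ step 3: ACCBACADACAD ⇒ AC·AD·AD·DB·AC·AD·AC·CB·AC·AD·AC·CB
    A ↦ AC
    B ↦ DB
    C ↦ AD
    D ↦ CB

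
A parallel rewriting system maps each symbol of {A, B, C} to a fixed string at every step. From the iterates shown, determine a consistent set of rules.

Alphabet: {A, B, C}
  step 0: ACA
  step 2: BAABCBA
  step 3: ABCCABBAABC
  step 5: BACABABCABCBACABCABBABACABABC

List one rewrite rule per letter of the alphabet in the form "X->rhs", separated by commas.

  step 2 ⇒ step 3: BAABCBA ⇒ AB·C·C·AB·BA·AB·C
    A ↦ C
    B ↦ AB
    C ↦ BA

A->C, B->AB, C->BA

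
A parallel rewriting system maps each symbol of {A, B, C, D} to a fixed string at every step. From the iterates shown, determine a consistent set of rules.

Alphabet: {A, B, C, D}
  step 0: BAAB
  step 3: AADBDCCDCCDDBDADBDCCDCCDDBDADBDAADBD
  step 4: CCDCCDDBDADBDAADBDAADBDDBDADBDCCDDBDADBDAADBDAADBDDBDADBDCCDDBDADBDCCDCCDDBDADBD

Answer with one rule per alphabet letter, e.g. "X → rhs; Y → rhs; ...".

  step 3 ⇒ step 4: AADBDCCDCCDDBDADBDCCDCCDDBDADBDAADBD ⇒ CCD·CCD·DBD·A·DBD·A·A·DBD·A·A·DBD·DBD·A·DBD·CCD·DBD·A·DBD·A·A·DBD·A·A·DBD·DBD·A·DBD·CCD·DBD·A·DBD·CCD·CCD·DBD·A·DBD
    A ↦ CCD
    B ↦ A
    C ↦ A
    D ↦ DBD

A->CCD, B->A, C->A, D->DBD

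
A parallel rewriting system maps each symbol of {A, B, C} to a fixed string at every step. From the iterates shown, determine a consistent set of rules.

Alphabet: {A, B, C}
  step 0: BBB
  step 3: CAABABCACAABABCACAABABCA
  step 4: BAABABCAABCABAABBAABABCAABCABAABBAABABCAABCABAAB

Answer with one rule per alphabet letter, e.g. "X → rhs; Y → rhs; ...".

  step 3 ⇒ step 4: CAABABCACAABABCACAABABCA ⇒ BA·AB·AB·CA·AB·CA·BA·AB·BA·AB·AB·CA·AB·CA·BA·AB·BA·AB·AB·CA·AB·CA·BA·AB
    A ↦ AB
    B ↦ CA
    C ↦ BA

A->AB, B->CA, C->BA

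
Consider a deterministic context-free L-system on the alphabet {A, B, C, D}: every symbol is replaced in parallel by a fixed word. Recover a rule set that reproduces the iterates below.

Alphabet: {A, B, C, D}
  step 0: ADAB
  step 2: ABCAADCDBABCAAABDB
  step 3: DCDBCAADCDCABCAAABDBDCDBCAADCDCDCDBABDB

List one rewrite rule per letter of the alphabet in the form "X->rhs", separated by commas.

  step 2 ⇒ step 3: ABCAADCDBABCAAABDB ⇒ DC·DB·CAA·DC·DC·AB·CAA·AB·DB·DC·DB·CAA·DC·DC·DC·DB·AB·DB
    A ↦ DC
    B ↦ DB
    C ↦ CAA
    D ↦ AB

A->DC, B->DB, C->CAA, D->AB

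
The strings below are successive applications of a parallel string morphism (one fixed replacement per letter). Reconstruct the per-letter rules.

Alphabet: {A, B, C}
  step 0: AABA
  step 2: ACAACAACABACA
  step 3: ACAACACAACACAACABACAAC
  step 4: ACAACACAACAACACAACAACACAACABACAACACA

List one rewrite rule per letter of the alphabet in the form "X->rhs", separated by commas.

  step 3 ⇒ step 4: ACAACACAACACAACABACAAC ⇒ AC·A·AC·AC·A·AC·A·AC·AC·A·AC·A·AC·AC·A·AC·AB·AC·A·AC·AC·A
    A ↦ AC
    B ↦ AB
    C ↦ A

A->AC, B->AB, C->A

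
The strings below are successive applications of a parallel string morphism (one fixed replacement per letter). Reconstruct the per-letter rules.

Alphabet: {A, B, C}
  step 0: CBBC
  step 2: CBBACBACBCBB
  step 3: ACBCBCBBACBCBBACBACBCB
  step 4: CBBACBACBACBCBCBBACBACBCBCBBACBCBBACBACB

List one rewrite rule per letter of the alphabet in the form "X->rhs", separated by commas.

A->CBB, B->CB, C->A

  step 3 ⇒ step 4: ACBCBCBBACBCBBACBACBCB ⇒ CBB·A·CB·A·CB·A·CB·CB·CBB·A·CB·A·CB·CB·CBB·A·CB·CBB·A·CB·A·CB
    A ↦ CBB
    B ↦ CB
    C ↦ A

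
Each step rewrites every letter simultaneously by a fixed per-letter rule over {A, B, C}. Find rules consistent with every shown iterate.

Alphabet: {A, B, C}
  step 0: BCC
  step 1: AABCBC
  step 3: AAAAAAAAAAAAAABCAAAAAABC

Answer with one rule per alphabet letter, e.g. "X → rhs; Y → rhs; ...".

A->AA, B->AA, C->BC

  step 0 ⇒ step 1: BCC ⇒ AA·BC·BC
    B ↦ AA
    C ↦ BC
    A ↦ AA  (constrained at step 1)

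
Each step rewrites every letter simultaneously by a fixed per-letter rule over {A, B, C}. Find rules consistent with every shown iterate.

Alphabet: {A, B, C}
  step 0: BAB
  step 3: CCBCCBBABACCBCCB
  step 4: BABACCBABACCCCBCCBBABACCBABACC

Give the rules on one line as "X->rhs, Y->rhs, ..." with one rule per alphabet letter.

A->B, B->CC, C->BA

  step 3 ⇒ step 4: CCBCCBBABACCBCCB ⇒ BA·BA·CC·BA·BA·CC·CC·B·CC·B·BA·BA·CC·BA·BA·CC
    A ↦ B
    B ↦ CC
    C ↦ BA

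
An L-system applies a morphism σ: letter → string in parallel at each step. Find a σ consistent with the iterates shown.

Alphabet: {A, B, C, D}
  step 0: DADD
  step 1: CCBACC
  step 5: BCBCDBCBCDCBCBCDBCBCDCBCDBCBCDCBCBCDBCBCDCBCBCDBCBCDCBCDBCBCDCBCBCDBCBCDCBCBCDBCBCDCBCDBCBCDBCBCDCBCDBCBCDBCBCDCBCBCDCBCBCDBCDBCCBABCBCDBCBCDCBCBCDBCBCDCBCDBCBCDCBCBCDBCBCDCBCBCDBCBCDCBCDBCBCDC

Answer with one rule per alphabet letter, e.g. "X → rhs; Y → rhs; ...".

  step 0 ⇒ step 1: DADD ⇒ C·CBA·C·C
    A ↦ CBA
    D ↦ C
    B ↦ BC  (constrained at step 1)
    C ↦ BCD  (constrained at step 1)

A->CBA, B->BC, C->BCD, D->C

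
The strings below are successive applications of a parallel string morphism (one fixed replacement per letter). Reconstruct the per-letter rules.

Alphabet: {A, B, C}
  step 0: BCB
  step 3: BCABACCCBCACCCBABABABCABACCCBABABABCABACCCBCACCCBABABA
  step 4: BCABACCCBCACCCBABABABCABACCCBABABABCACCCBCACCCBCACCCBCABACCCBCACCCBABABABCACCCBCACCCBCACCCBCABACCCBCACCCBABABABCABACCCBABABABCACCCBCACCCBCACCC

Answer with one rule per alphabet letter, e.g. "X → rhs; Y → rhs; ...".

A->CCC, B->BCA, C->BA

  step 3 ⇒ step 4: BCABACCCBCACCCBABABABCABACCCBABABABCABACCCBCACCCBABABA ⇒ BCA·BA·CCC·BCA·CCC·BA·BA·BA·BCA·BA·CCC·BA·BA·BA·BCA·CCC·BCA·CCC·BCA·CCC·BCA·BA·CCC·BCA·CCC·BA·BA·BA·BCA·CCC·BCA·CCC·BCA·CCC·BCA·BA·CCC·BCA·CCC·BA·BA·BA·BCA·BA·CCC·BA·BA·BA·BCA·CCC·BCA·CCC·BCA·CCC
    A ↦ CCC
    B ↦ BCA
    C ↦ BA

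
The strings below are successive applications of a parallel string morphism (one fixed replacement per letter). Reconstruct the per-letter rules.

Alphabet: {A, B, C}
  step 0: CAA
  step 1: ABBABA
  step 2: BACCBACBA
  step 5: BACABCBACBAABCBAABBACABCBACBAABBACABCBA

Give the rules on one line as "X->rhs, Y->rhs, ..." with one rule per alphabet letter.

A->BA, B->C, C->AB

  step 1 ⇒ step 2: ABBABA ⇒ BA·C·C·BA·C·BA
    A ↦ BA
    B ↦ C
  step 0 ⇒ step 1: CAA ⇒ AB·BA·BA
    C ↦ AB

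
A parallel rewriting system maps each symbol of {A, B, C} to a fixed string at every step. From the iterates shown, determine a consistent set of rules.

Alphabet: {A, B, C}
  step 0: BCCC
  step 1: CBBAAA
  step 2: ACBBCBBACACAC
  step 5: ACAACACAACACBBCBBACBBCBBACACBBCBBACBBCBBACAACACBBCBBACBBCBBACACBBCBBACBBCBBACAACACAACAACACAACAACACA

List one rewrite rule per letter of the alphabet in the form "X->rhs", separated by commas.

A->AC, B->CBB, C->A

  step 1 ⇒ step 2: CBBAAA ⇒ A·CBB·CBB·AC·AC·AC
    A ↦ AC
    B ↦ CBB
    C ↦ A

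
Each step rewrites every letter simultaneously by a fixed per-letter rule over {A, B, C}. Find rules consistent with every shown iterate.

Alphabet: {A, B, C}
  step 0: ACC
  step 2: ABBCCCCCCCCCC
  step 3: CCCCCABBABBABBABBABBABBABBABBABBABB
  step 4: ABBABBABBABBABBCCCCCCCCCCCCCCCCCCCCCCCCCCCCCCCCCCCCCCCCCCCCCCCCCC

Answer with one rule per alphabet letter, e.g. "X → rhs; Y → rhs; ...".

A->C, B->CC, C->ABB

  step 3 ⇒ step 4: CCCCCABBABBABBABBABBABBABBABBABBABB ⇒ ABB·ABB·ABB·ABB·ABB·C·CC·CC·C·CC·CC·C·CC·CC·C·CC·CC·C·CC·CC·C·CC·CC·C·CC·CC·C·CC·CC·C·CC·CC·C·CC·CC
    A ↦ C
    B ↦ CC
    C ↦ ABB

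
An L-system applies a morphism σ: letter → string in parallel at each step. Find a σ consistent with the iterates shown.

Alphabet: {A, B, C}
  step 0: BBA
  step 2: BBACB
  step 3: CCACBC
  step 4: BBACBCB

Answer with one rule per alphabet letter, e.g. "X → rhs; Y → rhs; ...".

A->AC, B->C, C->B

  step 3 ⇒ step 4: CCACBC ⇒ B·B·AC·B·C·B
    A ↦ AC
    B ↦ C
    C ↦ B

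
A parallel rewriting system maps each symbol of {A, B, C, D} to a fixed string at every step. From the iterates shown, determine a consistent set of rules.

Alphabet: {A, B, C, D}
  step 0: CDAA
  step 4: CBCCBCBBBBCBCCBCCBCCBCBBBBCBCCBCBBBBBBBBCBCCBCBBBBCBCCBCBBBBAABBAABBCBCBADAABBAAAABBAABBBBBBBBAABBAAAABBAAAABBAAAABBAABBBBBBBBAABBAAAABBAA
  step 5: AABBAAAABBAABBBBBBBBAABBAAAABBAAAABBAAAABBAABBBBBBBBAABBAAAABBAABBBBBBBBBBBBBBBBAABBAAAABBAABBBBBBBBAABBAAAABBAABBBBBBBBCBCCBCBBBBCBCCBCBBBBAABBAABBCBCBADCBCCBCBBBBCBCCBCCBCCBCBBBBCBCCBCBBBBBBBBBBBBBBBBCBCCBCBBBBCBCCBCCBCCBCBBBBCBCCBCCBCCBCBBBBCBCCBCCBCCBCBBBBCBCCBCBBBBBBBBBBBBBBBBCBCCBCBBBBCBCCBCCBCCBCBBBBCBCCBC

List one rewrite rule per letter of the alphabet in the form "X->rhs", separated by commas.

  step 4 ⇒ step 5: CBCCBCBBBBCBCCBCCBCCBCBBBBCBCCBCBBBBBBBBCBCCBCBBBBCBCCBCBBBBAABBAABBCBCBADAABBAAAABBAABBBBBBBBAABBAAAABBAAAABBAAAABBAABBBBBBBBAABBAAAABBAA ⇒ AA·BB·AA·AA·BB·AA·BB·BB·BB·BB·AA·BB·AA·AA·BB·AA·AA·BB·AA·AA·BB·AA·BB·BB·BB·BB·AA·BB·AA·AA·BB·AA·BB·BB·BB·BB·BB·BB·BB·BB·AA·BB·AA·AA·BB·AA·BB·BB·BB·BB·AA·BB·AA·AA·BB·AA·BB·BB·BB·BB·CBC·CBC·BB·BB·CBC·CBC·BB·BB·AA·BB·AA·BB·CBC·BAD·CBC·CBC·BB·BB·CBC·CBC·CBC·CBC·BB·BB·CBC·CBC·BB·BB·BB·BB·BB·BB·BB·BB·CBC·CBC·BB·BB·CBC·CBC·CBC·CBC·BB·BB·CBC·CBC·CBC·CBC·BB·BB·CBC·CBC·CBC·CBC·BB·BB·CBC·CBC·BB·BB·BB·BB·BB·BB·BB·BB·CBC·CBC·BB·BB·CBC·CBC·CBC·CBC·BB·BB·CBC·CBC
    A ↦ CBC
    B ↦ BB
    C ↦ AA
    D ↦ BAD

A->CBC, B->BB, C->AA, D->BAD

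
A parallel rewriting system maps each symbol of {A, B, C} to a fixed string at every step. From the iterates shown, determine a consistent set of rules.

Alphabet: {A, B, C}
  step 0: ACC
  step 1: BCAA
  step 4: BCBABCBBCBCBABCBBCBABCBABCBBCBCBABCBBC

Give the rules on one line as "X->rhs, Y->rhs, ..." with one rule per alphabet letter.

A->BC, B->BCB, C->A

  step 0 ⇒ step 1: ACC ⇒ BC·A·A
    A ↦ BC
    C ↦ A
    B ↦ BCB  (constrained at step 1)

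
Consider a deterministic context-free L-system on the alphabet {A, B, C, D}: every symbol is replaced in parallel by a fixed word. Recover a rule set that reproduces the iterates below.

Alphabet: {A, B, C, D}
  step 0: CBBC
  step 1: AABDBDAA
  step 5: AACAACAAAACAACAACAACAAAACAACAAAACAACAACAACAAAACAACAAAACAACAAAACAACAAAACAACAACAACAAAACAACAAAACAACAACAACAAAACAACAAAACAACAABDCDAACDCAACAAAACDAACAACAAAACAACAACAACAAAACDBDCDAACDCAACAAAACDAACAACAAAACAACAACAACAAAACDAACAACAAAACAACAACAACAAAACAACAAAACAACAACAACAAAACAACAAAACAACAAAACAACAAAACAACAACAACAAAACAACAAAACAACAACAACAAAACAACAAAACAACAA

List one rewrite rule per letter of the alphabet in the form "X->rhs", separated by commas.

A->CAA, B->BD, C->AA, D->CD

  step 0 ⇒ step 1: CBBC ⇒ AA·BD·BD·AA
    B ↦ BD
    C ↦ AA
    A ↦ CAA  (constrained at step 1)
    D ↦ CD  (constrained at step 1)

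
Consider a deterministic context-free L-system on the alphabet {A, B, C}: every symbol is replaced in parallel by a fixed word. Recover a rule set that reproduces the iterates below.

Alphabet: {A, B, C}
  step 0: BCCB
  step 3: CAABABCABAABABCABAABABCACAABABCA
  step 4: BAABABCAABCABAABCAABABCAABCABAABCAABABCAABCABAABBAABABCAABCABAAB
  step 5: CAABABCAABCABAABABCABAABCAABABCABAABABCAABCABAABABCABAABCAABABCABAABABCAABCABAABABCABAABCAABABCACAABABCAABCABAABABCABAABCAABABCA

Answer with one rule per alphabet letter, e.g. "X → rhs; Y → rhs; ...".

  step 4 ⇒ step 5: BAABABCAABCABAABCAABABCAABCABAABCAABABCAABCABAABBAABABCAABCABAAB ⇒ CA·AB·AB·CA·AB·CA·BA·AB·AB·CA·BA·AB·CA·AB·AB·CA·BA·AB·AB·CA·AB·CA·BA·AB·AB·CA·BA·AB·CA·AB·AB·CA·BA·AB·AB·CA·AB·CA·BA·AB·AB·CA·BA·AB·CA·AB·AB·CA·CA·AB·AB·CA·AB·CA·BA·AB·AB·CA·BA·AB·CA·AB·AB·CA
    A ↦ AB
    B ↦ CA
    C ↦ BA

A->AB, B->CA, C->BA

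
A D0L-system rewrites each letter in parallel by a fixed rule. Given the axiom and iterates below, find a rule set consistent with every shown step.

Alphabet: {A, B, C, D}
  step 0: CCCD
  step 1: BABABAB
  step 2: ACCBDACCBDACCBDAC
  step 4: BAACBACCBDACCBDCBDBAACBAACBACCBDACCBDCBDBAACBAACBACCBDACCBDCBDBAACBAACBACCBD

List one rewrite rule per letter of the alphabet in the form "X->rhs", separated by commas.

A->CBD, B->AC, C->BA, D->B

  step 1 ⇒ step 2: BABABAB ⇒ AC·CBD·AC·CBD·AC·CBD·AC
    A ↦ CBD
    B ↦ AC
  step 0 ⇒ step 1: CCCD ⇒ BA·BA·BA·B
    C ↦ BA
  step 0 ⇒ step 1: CCCD ⇒ BA·BA·BA·B
    D ↦ B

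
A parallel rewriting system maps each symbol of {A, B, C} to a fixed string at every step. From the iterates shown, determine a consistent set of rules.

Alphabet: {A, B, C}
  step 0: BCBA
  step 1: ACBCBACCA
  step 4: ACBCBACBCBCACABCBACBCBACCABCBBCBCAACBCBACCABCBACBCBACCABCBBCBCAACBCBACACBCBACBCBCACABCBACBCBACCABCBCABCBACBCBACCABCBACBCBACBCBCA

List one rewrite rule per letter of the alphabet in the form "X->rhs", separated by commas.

  step 0 ⇒ step 1: BCBA ⇒ AC·BCB·AC·CA
    A ↦ CA
    B ↦ AC
    C ↦ BCB

A->CA, B->AC, C->BCB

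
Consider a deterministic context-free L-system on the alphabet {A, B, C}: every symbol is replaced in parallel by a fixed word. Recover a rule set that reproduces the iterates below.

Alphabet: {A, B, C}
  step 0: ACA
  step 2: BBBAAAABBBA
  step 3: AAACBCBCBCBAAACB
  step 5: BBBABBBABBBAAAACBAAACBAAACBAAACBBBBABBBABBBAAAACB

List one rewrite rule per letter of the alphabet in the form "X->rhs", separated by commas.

A->CB, B->A, C->BBB

  step 2 ⇒ step 3: BBBAAAABBBA ⇒ A·A·A·CB·CB·CB·CB·A·A·A·CB
    A ↦ CB
    B ↦ A
    C ↦ BBB  (constrained at step 0)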